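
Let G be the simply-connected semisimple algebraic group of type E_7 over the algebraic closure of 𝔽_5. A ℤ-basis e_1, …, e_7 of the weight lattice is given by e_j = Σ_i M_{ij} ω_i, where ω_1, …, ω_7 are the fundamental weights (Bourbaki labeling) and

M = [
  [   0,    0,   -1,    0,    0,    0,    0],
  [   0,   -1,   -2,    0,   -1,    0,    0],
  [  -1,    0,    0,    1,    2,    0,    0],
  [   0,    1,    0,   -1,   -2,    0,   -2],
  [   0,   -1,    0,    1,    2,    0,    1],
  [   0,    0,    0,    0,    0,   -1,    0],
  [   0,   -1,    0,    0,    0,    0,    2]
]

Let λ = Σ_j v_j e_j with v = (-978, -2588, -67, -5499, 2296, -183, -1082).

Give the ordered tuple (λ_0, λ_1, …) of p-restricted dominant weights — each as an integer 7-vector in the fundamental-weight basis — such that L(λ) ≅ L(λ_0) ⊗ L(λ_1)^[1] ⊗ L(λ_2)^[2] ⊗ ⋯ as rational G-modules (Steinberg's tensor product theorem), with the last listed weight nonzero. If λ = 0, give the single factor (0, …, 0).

ω-coordinates c = M·v, v = (-978, -2588, -67, -5499, 2296, -183, -1082):
  c_1 = (0)·(-978) + (0)·(-2588) + (-1)·(-67) + (0)·(-5499) + 0·2296 + (0)·(-183) + (0)·(-1082) = 67
  c_2 = (0)·(-978) + (-1)·(-2588) + (-2)·(-67) + (0)·(-5499) + (-1)·(2296) + (0)·(-183) + (0)·(-1082) = 426
  c_3 = (-1)·(-978) + (0)·(-2588) + (0)·(-67) + (1)·(-5499) + 2·2296 + (0)·(-183) + (0)·(-1082) = 71
  c_4 = (0)·(-978) + (1)·(-2588) + (0)·(-67) + (-1)·(-5499) + (-2)·(2296) + (0)·(-183) + (-2)·(-1082) = 483
  c_5 = (0)·(-978) + (-1)·(-2588) + (0)·(-67) + (1)·(-5499) + 2·2296 + (0)·(-183) + (1)·(-1082) = 599
  c_6 = (0)·(-978) + (0)·(-2588) + (0)·(-67) + (0)·(-5499) + 0·2296 + (-1)·(-183) + (0)·(-1082) = 183
  c_7 = (0)·(-978) + (-1)·(-2588) + (0)·(-67) + (0)·(-5499) + 0·2296 + (0)·(-183) + (2)·(-1082) = 424
p = 5; digits c_i = Σ_j d_{ij}·5^j, 0 ≤ d_{ij} < 5:
  c_1 = 67 = 2·5^0 + 3·5^1 + 2·5^2
  c_2 = 426 = 1·5^0 + 0·5^1 + 2·5^2 + 3·5^3
  c_3 = 71 = 1·5^0 + 4·5^1 + 2·5^2
  c_4 = 483 = 3·5^0 + 1·5^1 + 4·5^2 + 3·5^3
  c_5 = 599 = 4·5^0 + 4·5^1 + 3·5^2 + 4·5^3
  c_6 = 183 = 3·5^0 + 1·5^1 + 2·5^2 + 1·5^3
  c_7 = 424 = 4·5^0 + 4·5^1 + 1·5^2 + 3·5^3
λ_0 = (2, 1, 1, 3, 4, 3, 4)
λ_1 = (3, 0, 4, 1, 4, 1, 4)
λ_2 = (2, 2, 2, 4, 3, 2, 1)
λ_3 = (0, 3, 0, 3, 4, 1, 3)

((2, 1, 1, 3, 4, 3, 4), (3, 0, 4, 1, 4, 1, 4), (2, 2, 2, 4, 3, 2, 1), (0, 3, 0, 3, 4, 1, 3))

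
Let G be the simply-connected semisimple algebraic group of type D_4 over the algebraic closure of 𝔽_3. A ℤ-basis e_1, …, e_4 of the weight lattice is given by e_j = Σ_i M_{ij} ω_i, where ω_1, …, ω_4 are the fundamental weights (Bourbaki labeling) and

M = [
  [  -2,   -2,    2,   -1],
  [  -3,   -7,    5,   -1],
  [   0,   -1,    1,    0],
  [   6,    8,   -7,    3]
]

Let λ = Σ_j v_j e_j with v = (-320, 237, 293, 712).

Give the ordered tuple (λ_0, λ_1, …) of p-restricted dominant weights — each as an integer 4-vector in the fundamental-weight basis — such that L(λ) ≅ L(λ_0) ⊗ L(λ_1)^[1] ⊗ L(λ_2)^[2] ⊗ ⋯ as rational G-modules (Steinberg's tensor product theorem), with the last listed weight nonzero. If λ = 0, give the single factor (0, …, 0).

((1, 0, 2, 1), (1, 0, 0, 2), (1, 0, 0, 0), (1, 2, 2, 2))

ω-coordinates c = M·v, v = (-320, 237, 293, 712):
  c_1 = (-2)·(-320) + (-2)·(237) + 2·293 + (-1)·(712) = 40
  c_2 = (-3)·(-320) + (-7)·(237) + 5·293 + (-1)·(712) = 54
  c_3 = (0)·(-320) + (-1)·(237) + 1·293 + 0·712 = 56
  c_4 = (6)·(-320) + 8·237 + (-7)·(293) + 3·712 = 61
Writing each c_i in base p = 3:
  c_1 = 40 = 1·3^0 + 1·3^1 + 1·3^2 + 1·3^3
  c_2 = 54 = 0·3^0 + 0·3^1 + 0·3^2 + 2·3^3
  c_3 = 56 = 2·3^0 + 0·3^1 + 0·3^2 + 2·3^3
  c_4 = 61 = 1·3^0 + 2·3^1 + 0·3^2 + 2·3^3
Factor λ_0 = (1, 0, 2, 1)
Factor λ_1 = (1, 0, 0, 2)
Factor λ_2 = (1, 0, 0, 0)
Factor λ_3 = (1, 2, 2, 2)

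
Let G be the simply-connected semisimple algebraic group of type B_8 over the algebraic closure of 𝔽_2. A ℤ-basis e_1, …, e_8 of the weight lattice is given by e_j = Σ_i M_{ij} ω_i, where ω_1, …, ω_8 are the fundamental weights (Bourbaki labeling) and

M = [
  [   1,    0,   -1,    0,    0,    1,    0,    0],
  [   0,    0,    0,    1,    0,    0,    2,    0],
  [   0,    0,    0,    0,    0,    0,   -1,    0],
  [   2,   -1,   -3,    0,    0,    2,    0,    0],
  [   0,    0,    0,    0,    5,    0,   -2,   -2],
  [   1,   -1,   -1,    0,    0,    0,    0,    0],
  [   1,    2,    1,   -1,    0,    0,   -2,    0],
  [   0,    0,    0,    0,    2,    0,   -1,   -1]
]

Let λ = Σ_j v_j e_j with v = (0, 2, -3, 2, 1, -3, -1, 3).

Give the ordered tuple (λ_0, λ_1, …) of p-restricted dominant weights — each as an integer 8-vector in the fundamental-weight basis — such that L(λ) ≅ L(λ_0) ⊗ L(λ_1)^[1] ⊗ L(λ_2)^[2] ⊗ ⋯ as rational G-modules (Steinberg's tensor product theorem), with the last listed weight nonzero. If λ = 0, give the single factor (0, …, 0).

((0, 0, 1, 1, 1, 1, 1, 0),)

ω-coordinates c = M·v, v = (0, 2, -3, 2, 1, -3, -1, 3):
  c_1 = 1*0 + 0*2 + -1*-3 + 0*2 + 0*1 + 1*-3 + 0*-1 + 0*3 = 0
  c_2 = 0*0 + 0*2 + 0*-3 + 1*2 + 0*1 + 0*-3 + 2*-1 + 0*3 = 0
  c_3 = 0*0 + 0*2 + 0*-3 + 0*2 + 0*1 + 0*-3 + -1*-1 + 0*3 = 1
  c_4 = 2*0 + -1*2 + -3*-3 + 0*2 + 0*1 + 2*-3 + 0*-1 + 0*3 = 1
  c_5 = 0*0 + 0*2 + 0*-3 + 0*2 + 5*1 + 0*-3 + -2*-1 + -2*3 = 1
  c_6 = 1*0 + -1*2 + -1*-3 + 0*2 + 0*1 + 0*-3 + 0*-1 + 0*3 = 1
  c_7 = 1*0 + 2*2 + 1*-3 + -1*2 + 0*1 + 0*-3 + -2*-1 + 0*3 = 1
  c_8 = 0*0 + 0*2 + 0*-3 + 0*2 + 2*1 + 0*-3 + -1*-1 + -1*3 = 0
Writing each c_i in base p = 2:
  c_1 = 0
  c_2 = 0
  c_3 = 1 = 1·2^0
  c_4 = 1 = 1·2^0
  c_5 = 1 = 1·2^0
  c_6 = 1 = 1·2^0
  c_7 = 1 = 1·2^0
  c_8 = 0
Factor λ_0 = (0, 0, 1, 1, 1, 1, 1, 0)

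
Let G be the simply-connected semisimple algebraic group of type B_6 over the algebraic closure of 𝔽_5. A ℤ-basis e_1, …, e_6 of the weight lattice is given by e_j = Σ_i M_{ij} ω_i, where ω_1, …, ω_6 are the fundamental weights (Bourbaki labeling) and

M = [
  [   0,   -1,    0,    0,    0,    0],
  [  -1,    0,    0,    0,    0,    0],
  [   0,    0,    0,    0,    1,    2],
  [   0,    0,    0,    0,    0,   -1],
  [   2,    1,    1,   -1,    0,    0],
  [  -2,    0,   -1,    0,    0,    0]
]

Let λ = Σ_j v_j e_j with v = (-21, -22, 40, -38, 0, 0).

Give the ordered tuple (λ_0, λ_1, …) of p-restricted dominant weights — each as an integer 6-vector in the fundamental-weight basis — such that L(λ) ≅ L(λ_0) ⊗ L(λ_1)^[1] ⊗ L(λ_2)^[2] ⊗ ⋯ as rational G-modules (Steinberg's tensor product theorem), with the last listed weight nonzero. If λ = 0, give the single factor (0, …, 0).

((2, 1, 0, 0, 4, 2), (4, 4, 0, 0, 2, 0))

Change of basis e → ω: c = M·v where v = (-21, -22, 40, -38, 0, 0):
  c_1 = (0)·(-21) + (-1)·(-22) + 0·40 + (0)·(-38) + 0·0 + 0·0 = 22
  c_2 = (-1)·(-21) + (0)·(-22) + 0·40 + (0)·(-38) + 0·0 + 0·0 = 21
  c_3 = (0)·(-21) + (0)·(-22) + 0·40 + (0)·(-38) + 1·0 + 2·0 = 0
  c_4 = (0)·(-21) + (0)·(-22) + 0·40 + (0)·(-38) + 0·0 + (-1)·(0) = 0
  c_5 = (2)·(-21) + (1)·(-22) + 1·40 + (-1)·(-38) + 0·0 + 0·0 = 14
  c_6 = (-2)·(-21) + (0)·(-22) + (-1)·(40) + (0)·(-38) + 0·0 + 0·0 = 2
Base-5 expansion of each c_i:
  c_1 = 22 = 2·5^0 + 4·5^1
  c_2 = 21 = 1·5^0 + 4·5^1
  c_3 = 0
  c_4 = 0
  c_5 = 14 = 4·5^0 + 2·5^1
  c_6 = 2 = 2·5^0
λ_0 = (2, 1, 0, 0, 4, 2)
λ_1 = (4, 4, 0, 0, 2, 0)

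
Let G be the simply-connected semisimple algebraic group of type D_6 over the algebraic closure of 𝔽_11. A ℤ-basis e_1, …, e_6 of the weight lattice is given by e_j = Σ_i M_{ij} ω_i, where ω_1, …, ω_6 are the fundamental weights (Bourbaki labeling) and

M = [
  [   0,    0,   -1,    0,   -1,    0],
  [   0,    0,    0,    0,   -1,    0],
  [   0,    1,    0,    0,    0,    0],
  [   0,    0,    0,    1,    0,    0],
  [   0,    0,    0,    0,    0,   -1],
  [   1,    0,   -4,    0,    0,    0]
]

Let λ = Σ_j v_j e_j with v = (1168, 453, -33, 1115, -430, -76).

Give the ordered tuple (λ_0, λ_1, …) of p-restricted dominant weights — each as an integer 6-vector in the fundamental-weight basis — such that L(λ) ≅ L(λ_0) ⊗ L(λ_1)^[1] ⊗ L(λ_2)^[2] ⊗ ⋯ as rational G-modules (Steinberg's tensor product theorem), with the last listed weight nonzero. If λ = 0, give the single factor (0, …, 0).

((1, 1, 2, 4, 10, 2), (9, 6, 8, 2, 6, 8), (3, 3, 3, 9, 0, 10))

In the fundamental-weight basis, λ has coordinates c = M·v (v = (1168, 453, -33, 1115, -430, -76)):
  c_1 = (0)·(1168) + (0)·(453) + (-1)·(-33) + (0)·(1115) + (-1)·(-430) + (0)·(-76) = 463
  c_2 = (0)·(1168) + (0)·(453) + (0)·(-33) + (0)·(1115) + (-1)·(-430) + (0)·(-76) = 430
  c_3 = (0)·(1168) + (1)·(453) + (0)·(-33) + (0)·(1115) + (0)·(-430) + (0)·(-76) = 453
  c_4 = (0)·(1168) + (0)·(453) + (0)·(-33) + (1)·(1115) + (0)·(-430) + (0)·(-76) = 1115
  c_5 = (0)·(1168) + (0)·(453) + (0)·(-33) + (0)·(1115) + (0)·(-430) + (-1)·(-76) = 76
  c_6 = (1)·(1168) + (0)·(453) + (-4)·(-33) + (0)·(1115) + (0)·(-430) + (0)·(-76) = 1300
Writing each c_i in base p = 11:
  c_1 = 463 = 1·11^0 + 9·11^1 + 3·11^2
  c_2 = 430 = 1·11^0 + 6·11^1 + 3·11^2
  c_3 = 453 = 2·11^0 + 8·11^1 + 3·11^2
  c_4 = 1115 = 4·11^0 + 2·11^1 + 9·11^2
  c_5 = 76 = 10·11^0 + 6·11^1
  c_6 = 1300 = 2·11^0 + 8·11^1 + 10·11^2
Factor λ_0 = (1, 1, 2, 4, 10, 2)
Factor λ_1 = (9, 6, 8, 2, 6, 8)
Factor λ_2 = (3, 3, 3, 9, 0, 10)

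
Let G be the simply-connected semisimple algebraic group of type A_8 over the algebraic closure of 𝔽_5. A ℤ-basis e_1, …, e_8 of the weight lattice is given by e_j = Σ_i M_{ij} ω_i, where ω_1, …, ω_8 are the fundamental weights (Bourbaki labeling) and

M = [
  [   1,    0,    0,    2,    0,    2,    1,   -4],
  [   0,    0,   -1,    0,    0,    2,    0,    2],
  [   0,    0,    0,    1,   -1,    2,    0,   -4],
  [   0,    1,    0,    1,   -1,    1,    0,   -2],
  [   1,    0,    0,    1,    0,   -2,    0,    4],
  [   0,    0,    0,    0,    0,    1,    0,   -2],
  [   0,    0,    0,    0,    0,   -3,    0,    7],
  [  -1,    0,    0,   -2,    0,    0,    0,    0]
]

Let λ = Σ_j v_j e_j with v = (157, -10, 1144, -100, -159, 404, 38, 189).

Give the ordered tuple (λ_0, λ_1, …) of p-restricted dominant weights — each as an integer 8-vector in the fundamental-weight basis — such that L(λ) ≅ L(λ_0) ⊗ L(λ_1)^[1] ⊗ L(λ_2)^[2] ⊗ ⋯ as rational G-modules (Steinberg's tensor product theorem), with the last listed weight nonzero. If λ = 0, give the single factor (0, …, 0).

ω-coordinates c = M·v, v = (157, -10, 1144, -100, -159, 404, 38, 189):
  c_1 = (1)·(157) + (0)·(-10) + (0)·(1144) + (2)·(-100) + (0)·(-159) + (2)·(404) + (1)·(38) + (-4)·(189) = 47
  c_2 = (0)·(157) + (0)·(-10) + (-1)·(1144) + (0)·(-100) + (0)·(-159) + (2)·(404) + (0)·(38) + (2)·(189) = 42
  c_3 = (0)·(157) + (0)·(-10) + (0)·(1144) + (1)·(-100) + (-1)·(-159) + (2)·(404) + (0)·(38) + (-4)·(189) = 111
  c_4 = (0)·(157) + (1)·(-10) + (0)·(1144) + (1)·(-100) + (-1)·(-159) + (1)·(404) + (0)·(38) + (-2)·(189) = 75
  c_5 = (1)·(157) + (0)·(-10) + (0)·(1144) + (1)·(-100) + (0)·(-159) + (-2)·(404) + (0)·(38) + (4)·(189) = 5
  c_6 = (0)·(157) + (0)·(-10) + (0)·(1144) + (0)·(-100) + (0)·(-159) + (1)·(404) + (0)·(38) + (-2)·(189) = 26
  c_7 = (0)·(157) + (0)·(-10) + (0)·(1144) + (0)·(-100) + (0)·(-159) + (-3)·(404) + (0)·(38) + (7)·(189) = 111
  c_8 = (-1)·(157) + (0)·(-10) + (0)·(1144) + (-2)·(-100) + (0)·(-159) + (0)·(404) + (0)·(38) + (0)·(189) = 43
p = 5; digits c_i = Σ_j d_{ij}·5^j, 0 ≤ d_{ij} < 5:
  c_1 = 47 = 2·5^0 + 4·5^1 + 1·5^2
  c_2 = 42 = 2·5^0 + 3·5^1 + 1·5^2
  c_3 = 111 = 1·5^0 + 2·5^1 + 4·5^2
  c_4 = 75 = 0·5^0 + 0·5^1 + 3·5^2
  c_5 = 5 = 0·5^0 + 1·5^1
  c_6 = 26 = 1·5^0 + 0·5^1 + 1·5^2
  c_7 = 111 = 1·5^0 + 2·5^1 + 4·5^2
  c_8 = 43 = 3·5^0 + 3·5^1 + 1·5^2
p-restricted factor λ_0 = (2, 2, 1, 0, 0, 1, 1, 3)
p-restricted factor λ_1 = (4, 3, 2, 0, 1, 0, 2, 3)
p-restricted factor λ_2 = (1, 1, 4, 3, 0, 1, 4, 1)

((2, 2, 1, 0, 0, 1, 1, 3), (4, 3, 2, 0, 1, 0, 2, 3), (1, 1, 4, 3, 0, 1, 4, 1))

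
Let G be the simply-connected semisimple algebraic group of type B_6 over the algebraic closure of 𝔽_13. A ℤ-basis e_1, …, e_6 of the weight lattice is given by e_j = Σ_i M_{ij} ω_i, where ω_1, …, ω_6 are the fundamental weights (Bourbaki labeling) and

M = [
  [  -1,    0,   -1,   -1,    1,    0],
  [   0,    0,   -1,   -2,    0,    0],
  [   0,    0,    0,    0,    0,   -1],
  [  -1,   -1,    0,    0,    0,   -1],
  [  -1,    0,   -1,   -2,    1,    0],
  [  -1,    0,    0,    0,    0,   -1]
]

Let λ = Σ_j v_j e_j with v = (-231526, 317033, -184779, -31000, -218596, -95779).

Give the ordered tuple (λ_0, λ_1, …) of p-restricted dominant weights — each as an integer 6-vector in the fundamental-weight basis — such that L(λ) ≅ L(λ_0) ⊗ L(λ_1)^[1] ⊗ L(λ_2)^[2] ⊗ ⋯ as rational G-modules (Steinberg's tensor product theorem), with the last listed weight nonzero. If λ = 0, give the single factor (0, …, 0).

In the fundamental-weight basis, λ has coordinates c = M·v (v = (-231526, 317033, -184779, -31000, -218596, -95779)):
  c_1 = (-1)·(-231526) + (0)·(317033) + (-1)·(-184779) + (-1)·(-31000) + (1)·(-218596) + (0)·(-95779) = 228709
  c_2 = (0)·(-231526) + (0)·(317033) + (-1)·(-184779) + (-2)·(-31000) + (0)·(-218596) + (0)·(-95779) = 246779
  c_3 = (0)·(-231526) + (0)·(317033) + (0)·(-184779) + (0)·(-31000) + (0)·(-218596) + (-1)·(-95779) = 95779
  c_4 = (-1)·(-231526) + (-1)·(317033) + (0)·(-184779) + (0)·(-31000) + (0)·(-218596) + (-1)·(-95779) = 10272
  c_5 = (-1)·(-231526) + (0)·(317033) + (-1)·(-184779) + (-2)·(-31000) + (1)·(-218596) + (0)·(-95779) = 259709
  c_6 = (-1)·(-231526) + (0)·(317033) + (0)·(-184779) + (0)·(-31000) + (0)·(-218596) + (-1)·(-95779) = 327305
Writing each c_i in base p = 13:
  c_1 = 228709 = 0·13^0 + 4·13^1 + 1·13^2 + 0·13^3 + 8·13^4
  c_2 = 246779 = 0·13^0 + 3·13^1 + 4·13^2 + 8·13^3 + 8·13^4
  c_3 = 95779 = 8·13^0 + 9·13^1 + 7·13^2 + 4·13^3 + 3·13^4
  c_4 = 10272 = 2·13^0 + 10·13^1 + 8·13^2 + 4·13^3
  c_5 = 259709 = 8·13^0 + 9·13^1 + 2·13^2 + 1·13^3 + 9·13^4
  c_6 = 327305 = 4·13^0 + 9·13^1 + 12·13^2 + 5·13^3 + 11·13^4
Factor λ_0 = (0, 0, 8, 2, 8, 4)
Factor λ_1 = (4, 3, 9, 10, 9, 9)
Factor λ_2 = (1, 4, 7, 8, 2, 12)
Factor λ_3 = (0, 8, 4, 4, 1, 5)
Factor λ_4 = (8, 8, 3, 0, 9, 11)

((0, 0, 8, 2, 8, 4), (4, 3, 9, 10, 9, 9), (1, 4, 7, 8, 2, 12), (0, 8, 4, 4, 1, 5), (8, 8, 3, 0, 9, 11))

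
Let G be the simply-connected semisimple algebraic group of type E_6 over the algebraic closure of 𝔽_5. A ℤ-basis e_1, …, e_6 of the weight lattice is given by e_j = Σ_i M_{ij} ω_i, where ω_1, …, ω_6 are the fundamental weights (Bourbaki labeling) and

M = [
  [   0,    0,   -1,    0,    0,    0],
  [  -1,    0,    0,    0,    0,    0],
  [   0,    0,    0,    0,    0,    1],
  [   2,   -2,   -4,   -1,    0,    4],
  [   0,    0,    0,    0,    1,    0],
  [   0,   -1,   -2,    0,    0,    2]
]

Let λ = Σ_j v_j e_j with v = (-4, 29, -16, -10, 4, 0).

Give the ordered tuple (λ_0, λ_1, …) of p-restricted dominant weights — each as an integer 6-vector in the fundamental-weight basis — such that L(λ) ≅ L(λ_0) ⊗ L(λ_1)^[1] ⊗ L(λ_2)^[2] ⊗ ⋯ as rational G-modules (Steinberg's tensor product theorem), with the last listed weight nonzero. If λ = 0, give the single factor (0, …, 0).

((1, 4, 0, 3, 4, 3), (3, 0, 0, 1, 0, 0))

Change of basis e → ω: c = M·v where v = (-4, 29, -16, -10, 4, 0):
  c_1 = (0)·(-4) + 0·29 + (-1)·(-16) + (0)·(-10) + 0·4 + 0·0 = 16
  c_2 = (-1)·(-4) + 0·29 + (0)·(-16) + (0)·(-10) + 0·4 + 0·0 = 4
  c_3 = (0)·(-4) + 0·29 + (0)·(-16) + (0)·(-10) + 0·4 + 1·0 = 0
  c_4 = (2)·(-4) + (-2)·(29) + (-4)·(-16) + (-1)·(-10) + 0·4 + 4·0 = 8
  c_5 = (0)·(-4) + 0·29 + (0)·(-16) + (0)·(-10) + 1·4 + 0·0 = 4
  c_6 = (0)·(-4) + (-1)·(29) + (-2)·(-16) + (0)·(-10) + 0·4 + 2·0 = 3
Writing each c_i in base p = 5:
  c_1 = 16 = 1·5^0 + 3·5^1
  c_2 = 4 = 4·5^0
  c_3 = 0
  c_4 = 8 = 3·5^0 + 1·5^1
  c_5 = 4 = 4·5^0
  c_6 = 3 = 3·5^0
λ_0 = (1, 4, 0, 3, 4, 3)
λ_1 = (3, 0, 0, 1, 0, 0)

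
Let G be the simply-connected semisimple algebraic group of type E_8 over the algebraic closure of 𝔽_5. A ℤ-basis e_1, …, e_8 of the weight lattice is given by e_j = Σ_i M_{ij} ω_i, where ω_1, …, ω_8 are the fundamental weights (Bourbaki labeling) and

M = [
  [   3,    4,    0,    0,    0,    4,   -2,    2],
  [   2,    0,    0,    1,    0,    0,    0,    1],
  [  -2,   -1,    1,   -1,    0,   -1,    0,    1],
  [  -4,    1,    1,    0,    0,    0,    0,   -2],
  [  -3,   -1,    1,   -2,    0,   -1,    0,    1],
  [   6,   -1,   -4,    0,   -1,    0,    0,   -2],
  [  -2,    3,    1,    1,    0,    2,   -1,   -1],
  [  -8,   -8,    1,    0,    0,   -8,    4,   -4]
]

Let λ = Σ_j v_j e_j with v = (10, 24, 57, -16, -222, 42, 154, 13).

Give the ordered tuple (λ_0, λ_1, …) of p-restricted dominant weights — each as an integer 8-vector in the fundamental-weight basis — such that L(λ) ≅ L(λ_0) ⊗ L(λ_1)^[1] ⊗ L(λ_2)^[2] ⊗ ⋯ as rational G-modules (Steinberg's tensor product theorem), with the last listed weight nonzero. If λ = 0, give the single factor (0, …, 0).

Change of basis e → ω: c = M·v where v = (10, 24, 57, -16, -222, 42, 154, 13):
  c_1 = 3·10 + 4·24 + 0·57 + (0)·(-16) + (0)·(-222) + 4·42 + (-2)·(154) + 2·13 = 12
  c_2 = 2·10 + 0·24 + 0·57 + (1)·(-16) + (0)·(-222) + 0·42 + 0·154 + 1·13 = 17
  c_3 = (-2)·(10) + (-1)·(24) + 1·57 + (-1)·(-16) + (0)·(-222) + (-1)·(42) + 0·154 + 1·13 = 0
  c_4 = (-4)·(10) + 1·24 + 1·57 + (0)·(-16) + (0)·(-222) + 0·42 + 0·154 + (-2)·(13) = 15
  c_5 = (-3)·(10) + (-1)·(24) + 1·57 + (-2)·(-16) + (0)·(-222) + (-1)·(42) + 0·154 + 1·13 = 6
  c_6 = 6·10 + (-1)·(24) + (-4)·(57) + (0)·(-16) + (-1)·(-222) + 0·42 + 0·154 + (-2)·(13) = 4
  c_7 = (-2)·(10) + 3·24 + 1·57 + (1)·(-16) + (0)·(-222) + 2·42 + (-1)·(154) + (-1)·(13) = 10
  c_8 = (-8)·(10) + (-8)·(24) + 1·57 + (0)·(-16) + (0)·(-222) + (-8)·(42) + 4·154 + (-4)·(13) = 13
Expand coordinatewise in base 5:
  c_1 = 12 = 2·5^0 + 2·5^1
  c_2 = 17 = 2·5^0 + 3·5^1
  c_3 = 0
  c_4 = 15 = 0·5^0 + 3·5^1
  c_5 = 6 = 1·5^0 + 1·5^1
  c_6 = 4 = 4·5^0
  c_7 = 10 = 0·5^0 + 2·5^1
  c_8 = 13 = 3·5^0 + 2·5^1
Factor λ_0 = (2, 2, 0, 0, 1, 4, 0, 3)
Factor λ_1 = (2, 3, 0, 3, 1, 0, 2, 2)

((2, 2, 0, 0, 1, 4, 0, 3), (2, 3, 0, 3, 1, 0, 2, 2))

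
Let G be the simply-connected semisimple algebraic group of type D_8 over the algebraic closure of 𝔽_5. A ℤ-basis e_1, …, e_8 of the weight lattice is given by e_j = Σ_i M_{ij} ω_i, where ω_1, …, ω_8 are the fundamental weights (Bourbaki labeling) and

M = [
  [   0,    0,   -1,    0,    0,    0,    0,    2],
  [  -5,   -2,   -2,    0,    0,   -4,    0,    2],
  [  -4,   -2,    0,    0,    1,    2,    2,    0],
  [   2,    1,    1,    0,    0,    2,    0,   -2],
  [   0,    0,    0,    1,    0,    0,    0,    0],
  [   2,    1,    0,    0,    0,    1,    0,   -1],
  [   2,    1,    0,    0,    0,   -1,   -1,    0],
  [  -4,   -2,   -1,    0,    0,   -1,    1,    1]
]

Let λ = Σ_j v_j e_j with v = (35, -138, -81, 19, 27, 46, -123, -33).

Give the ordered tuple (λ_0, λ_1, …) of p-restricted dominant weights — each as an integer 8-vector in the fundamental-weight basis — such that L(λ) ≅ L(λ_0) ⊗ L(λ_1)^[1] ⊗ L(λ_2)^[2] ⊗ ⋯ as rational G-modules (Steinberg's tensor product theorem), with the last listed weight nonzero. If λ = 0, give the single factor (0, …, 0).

Converting to the ω-basis (c_i = row i of M dotted with v = (35, -138, -81, 19, 27, 46, -123, -33)):
  c_1 = (0)·(35) + (0)·(-138) + (-1)·(-81) + (0)·(19) + (0)·(27) + (0)·(46) + (0)·(-123) + (2)·(-33) = 15
  c_2 = (-5)·(35) + (-2)·(-138) + (-2)·(-81) + (0)·(19) + (0)·(27) + (-4)·(46) + (0)·(-123) + (2)·(-33) = 13
  c_3 = (-4)·(35) + (-2)·(-138) + (0)·(-81) + (0)·(19) + (1)·(27) + (2)·(46) + (2)·(-123) + (0)·(-33) = 9
  c_4 = (2)·(35) + (1)·(-138) + (1)·(-81) + (0)·(19) + (0)·(27) + (2)·(46) + (0)·(-123) + (-2)·(-33) = 9
  c_5 = (0)·(35) + (0)·(-138) + (0)·(-81) + (1)·(19) + (0)·(27) + (0)·(46) + (0)·(-123) + (0)·(-33) = 19
  c_6 = (2)·(35) + (1)·(-138) + (0)·(-81) + (0)·(19) + (0)·(27) + (1)·(46) + (0)·(-123) + (-1)·(-33) = 11
  c_7 = (2)·(35) + (1)·(-138) + (0)·(-81) + (0)·(19) + (0)·(27) + (-1)·(46) + (-1)·(-123) + (0)·(-33) = 9
  c_8 = (-4)·(35) + (-2)·(-138) + (-1)·(-81) + (0)·(19) + (0)·(27) + (-1)·(46) + (1)·(-123) + (1)·(-33) = 15
Base-5 expansion of each c_i:
  c_1 = 15 = 0·5^0 + 3·5^1
  c_2 = 13 = 3·5^0 + 2·5^1
  c_3 = 9 = 4·5^0 + 1·5^1
  c_4 = 9 = 4·5^0 + 1·5^1
  c_5 = 19 = 4·5^0 + 3·5^1
  c_6 = 11 = 1·5^0 + 2·5^1
  c_7 = 9 = 4·5^0 + 1·5^1
  c_8 = 15 = 0·5^0 + 3·5^1
Factor λ_0 = (0, 3, 4, 4, 4, 1, 4, 0)
Factor λ_1 = (3, 2, 1, 1, 3, 2, 1, 3)

((0, 3, 4, 4, 4, 1, 4, 0), (3, 2, 1, 1, 3, 2, 1, 3))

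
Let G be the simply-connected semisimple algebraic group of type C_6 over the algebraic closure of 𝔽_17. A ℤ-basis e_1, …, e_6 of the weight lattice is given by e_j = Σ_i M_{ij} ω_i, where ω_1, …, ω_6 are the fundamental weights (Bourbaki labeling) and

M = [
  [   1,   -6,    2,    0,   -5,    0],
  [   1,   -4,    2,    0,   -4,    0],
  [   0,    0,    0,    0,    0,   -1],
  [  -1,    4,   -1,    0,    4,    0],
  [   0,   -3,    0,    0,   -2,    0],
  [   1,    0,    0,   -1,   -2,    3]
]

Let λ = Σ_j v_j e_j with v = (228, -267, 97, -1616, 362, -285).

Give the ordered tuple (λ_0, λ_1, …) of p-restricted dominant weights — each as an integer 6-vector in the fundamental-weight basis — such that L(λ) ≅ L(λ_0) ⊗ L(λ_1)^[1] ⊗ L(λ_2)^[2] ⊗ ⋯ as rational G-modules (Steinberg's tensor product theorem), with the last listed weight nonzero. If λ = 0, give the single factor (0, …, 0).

In the fundamental-weight basis, λ has coordinates c = M·v (v = (228, -267, 97, -1616, 362, -285)):
  c_1 = 1·228 + (-6)·(-267) + 2·97 + (0)·(-1616) + (-5)·(362) + (0)·(-285) = 214
  c_2 = 1·228 + (-4)·(-267) + 2·97 + (0)·(-1616) + (-4)·(362) + (0)·(-285) = 42
  c_3 = 0·228 + (0)·(-267) + 0·97 + (0)·(-1616) + 0·362 + (-1)·(-285) = 285
  c_4 = (-1)·(228) + (4)·(-267) + (-1)·(97) + (0)·(-1616) + 4·362 + (0)·(-285) = 55
  c_5 = 0·228 + (-3)·(-267) + 0·97 + (0)·(-1616) + (-2)·(362) + (0)·(-285) = 77
  c_6 = 1·228 + (0)·(-267) + 0·97 + (-1)·(-1616) + (-2)·(362) + (3)·(-285) = 265
Expand coordinatewise in base 17:
  c_1 = 214 = 10·17^0 + 12·17^1
  c_2 = 42 = 8·17^0 + 2·17^1
  c_3 = 285 = 13·17^0 + 16·17^1
  c_4 = 55 = 4·17^0 + 3·17^1
  c_5 = 77 = 9·17^0 + 4·17^1
  c_6 = 265 = 10·17^0 + 15·17^1
λ_0 = (10, 8, 13, 4, 9, 10)
λ_1 = (12, 2, 16, 3, 4, 15)

((10, 8, 13, 4, 9, 10), (12, 2, 16, 3, 4, 15))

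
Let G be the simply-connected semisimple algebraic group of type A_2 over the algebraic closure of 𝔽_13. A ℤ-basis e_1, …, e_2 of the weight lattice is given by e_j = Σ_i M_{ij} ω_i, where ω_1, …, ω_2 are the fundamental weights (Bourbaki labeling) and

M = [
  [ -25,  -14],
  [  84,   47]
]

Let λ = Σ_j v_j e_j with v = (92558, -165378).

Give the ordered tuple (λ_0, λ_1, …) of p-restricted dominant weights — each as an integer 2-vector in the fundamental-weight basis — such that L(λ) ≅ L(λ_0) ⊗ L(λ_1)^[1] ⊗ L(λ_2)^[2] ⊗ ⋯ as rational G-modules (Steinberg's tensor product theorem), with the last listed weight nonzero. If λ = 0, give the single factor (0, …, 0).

((3, 0), (12, 6), (7, 12))

Change of basis e → ω: c = M·v where v = (92558, -165378):
  c_1 = (-25)·(92558) + (-14)·(-165378) = 1342
  c_2 = (84)·(92558) + (47)·(-165378) = 2106
p = 13; digits c_i = Σ_j d_{ij}·13^j, 0 ≤ d_{ij} < 13:
  c_1 = 1342 = 3·13^0 + 12·13^1 + 7·13^2
  c_2 = 2106 = 0·13^0 + 6·13^1 + 12·13^2
p-restricted factor λ_0 = (3, 0)
p-restricted factor λ_1 = (12, 6)
p-restricted factor λ_2 = (7, 12)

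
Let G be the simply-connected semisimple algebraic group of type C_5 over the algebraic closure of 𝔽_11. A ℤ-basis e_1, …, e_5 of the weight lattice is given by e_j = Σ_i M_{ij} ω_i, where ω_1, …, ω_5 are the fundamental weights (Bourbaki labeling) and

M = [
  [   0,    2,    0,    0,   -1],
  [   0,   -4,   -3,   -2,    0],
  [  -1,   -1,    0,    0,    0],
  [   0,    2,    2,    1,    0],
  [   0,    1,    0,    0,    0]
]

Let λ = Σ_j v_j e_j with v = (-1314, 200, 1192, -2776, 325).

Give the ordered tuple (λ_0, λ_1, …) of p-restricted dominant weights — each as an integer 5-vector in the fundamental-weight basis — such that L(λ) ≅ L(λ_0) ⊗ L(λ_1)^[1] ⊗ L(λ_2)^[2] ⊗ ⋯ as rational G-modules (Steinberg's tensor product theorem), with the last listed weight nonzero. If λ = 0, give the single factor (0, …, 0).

((9, 10, 3, 8, 2), (6, 7, 2, 0, 7), (0, 9, 9, 0, 1))

Compute c_i = Σ_j M_{ij} v_j with v = (-1314, 200, 1192, -2776, 325):
  c_1 = (0)·(-1314) + (2)·(200) + (0)·(1192) + (0)·(-2776) + (-1)·(325) = 75
  c_2 = (0)·(-1314) + (-4)·(200) + (-3)·(1192) + (-2)·(-2776) + (0)·(325) = 1176
  c_3 = (-1)·(-1314) + (-1)·(200) + (0)·(1192) + (0)·(-2776) + (0)·(325) = 1114
  c_4 = (0)·(-1314) + (2)·(200) + (2)·(1192) + (1)·(-2776) + (0)·(325) = 8
  c_5 = (0)·(-1314) + (1)·(200) + (0)·(1192) + (0)·(-2776) + (0)·(325) = 200
p = 11; digits c_i = Σ_j d_{ij}·11^j, 0 ≤ d_{ij} < 11:
  c_1 = 75 = 9·11^0 + 6·11^1
  c_2 = 1176 = 10·11^0 + 7·11^1 + 9·11^2
  c_3 = 1114 = 3·11^0 + 2·11^1 + 9·11^2
  c_4 = 8 = 8·11^0
  c_5 = 200 = 2·11^0 + 7·11^1 + 1·11^2
Factor λ_0 = (9, 10, 3, 8, 2)
Factor λ_1 = (6, 7, 2, 0, 7)
Factor λ_2 = (0, 9, 9, 0, 1)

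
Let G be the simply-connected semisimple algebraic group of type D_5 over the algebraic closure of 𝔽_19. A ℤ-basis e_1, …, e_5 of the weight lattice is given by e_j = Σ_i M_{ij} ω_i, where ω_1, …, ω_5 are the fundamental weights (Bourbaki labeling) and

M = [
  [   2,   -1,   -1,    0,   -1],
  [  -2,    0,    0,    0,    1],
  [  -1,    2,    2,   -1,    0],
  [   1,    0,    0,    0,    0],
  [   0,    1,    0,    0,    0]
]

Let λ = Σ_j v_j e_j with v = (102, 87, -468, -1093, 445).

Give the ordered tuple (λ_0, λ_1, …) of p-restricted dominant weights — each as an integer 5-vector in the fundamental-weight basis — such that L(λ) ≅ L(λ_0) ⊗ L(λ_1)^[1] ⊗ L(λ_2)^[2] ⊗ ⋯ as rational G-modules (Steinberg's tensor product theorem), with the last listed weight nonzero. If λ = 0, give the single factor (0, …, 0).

((7, 13, 1, 7, 11), (7, 12, 12, 5, 4))

Compute c_i = Σ_j M_{ij} v_j with v = (102, 87, -468, -1093, 445):
  c_1 = 2*102 + -1*87 + -1*-468 + 0*-1093 + -1*445 = 140
  c_2 = -2*102 + 0*87 + 0*-468 + 0*-1093 + 1*445 = 241
  c_3 = -1*102 + 2*87 + 2*-468 + -1*-1093 + 0*445 = 229
  c_4 = 1*102 + 0*87 + 0*-468 + 0*-1093 + 0*445 = 102
  c_5 = 0*102 + 1*87 + 0*-468 + 0*-1093 + 0*445 = 87
p = 19; digits c_i = Σ_j d_{ij}·19^j, 0 ≤ d_{ij} < 19:
  c_1 = 140 = 7·19^0 + 7·19^1
  c_2 = 241 = 13·19^0 + 12·19^1
  c_3 = 229 = 1·19^0 + 12·19^1
  c_4 = 102 = 7·19^0 + 5·19^1
  c_5 = 87 = 11·19^0 + 4·19^1
Factor λ_0 = (7, 13, 1, 7, 11)
Factor λ_1 = (7, 12, 12, 5, 4)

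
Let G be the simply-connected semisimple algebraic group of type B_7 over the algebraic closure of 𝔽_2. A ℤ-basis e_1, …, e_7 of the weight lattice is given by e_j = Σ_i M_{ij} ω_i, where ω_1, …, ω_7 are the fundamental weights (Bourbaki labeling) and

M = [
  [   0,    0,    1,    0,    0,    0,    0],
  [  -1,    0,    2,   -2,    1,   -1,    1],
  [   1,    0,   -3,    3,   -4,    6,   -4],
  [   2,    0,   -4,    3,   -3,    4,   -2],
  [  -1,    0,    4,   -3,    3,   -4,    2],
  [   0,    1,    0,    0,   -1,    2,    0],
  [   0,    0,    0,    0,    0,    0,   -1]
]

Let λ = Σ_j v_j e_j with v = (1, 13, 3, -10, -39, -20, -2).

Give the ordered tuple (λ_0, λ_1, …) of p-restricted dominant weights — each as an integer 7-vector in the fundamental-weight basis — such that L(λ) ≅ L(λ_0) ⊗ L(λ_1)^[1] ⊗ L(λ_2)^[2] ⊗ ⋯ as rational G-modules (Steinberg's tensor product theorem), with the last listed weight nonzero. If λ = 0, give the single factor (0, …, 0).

((1, 0, 0, 1, 0, 0, 0), (1, 0, 1, 0, 0, 0, 1), (0, 1, 1, 0, 0, 1, 0), (0, 0, 0, 0, 0, 1, 0))

Compute c_i = Σ_j M_{ij} v_j with v = (1, 13, 3, -10, -39, -20, -2):
  c_1 = 0·1 + 0·13 + 1·3 + (0)·(-10) + (0)·(-39) + (0)·(-20) + (0)·(-2) = 3
  c_2 = (-1)·(1) + 0·13 + 2·3 + (-2)·(-10) + (1)·(-39) + (-1)·(-20) + (1)·(-2) = 4
  c_3 = 1·1 + 0·13 + (-3)·(3) + (3)·(-10) + (-4)·(-39) + (6)·(-20) + (-4)·(-2) = 6
  c_4 = 2·1 + 0·13 + (-4)·(3) + (3)·(-10) + (-3)·(-39) + (4)·(-20) + (-2)·(-2) = 1
  c_5 = (-1)·(1) + 0·13 + 4·3 + (-3)·(-10) + (3)·(-39) + (-4)·(-20) + (2)·(-2) = 0
  c_6 = 0·1 + 1·13 + 0·3 + (0)·(-10) + (-1)·(-39) + (2)·(-20) + (0)·(-2) = 12
  c_7 = 0·1 + 0·13 + 0·3 + (0)·(-10) + (0)·(-39) + (0)·(-20) + (-1)·(-2) = 2
Expand coordinatewise in base 2:
  c_1 = 3 = 1·2^0 + 1·2^1
  c_2 = 4 = 0·2^0 + 0·2^1 + 1·2^2
  c_3 = 6 = 0·2^0 + 1·2^1 + 1·2^2
  c_4 = 1 = 1·2^0
  c_5 = 0
  c_6 = 12 = 0·2^0 + 0·2^1 + 1·2^2 + 1·2^3
  c_7 = 2 = 0·2^0 + 1·2^1
p-restricted factor λ_0 = (1, 0, 0, 1, 0, 0, 0)
p-restricted factor λ_1 = (1, 0, 1, 0, 0, 0, 1)
p-restricted factor λ_2 = (0, 1, 1, 0, 0, 1, 0)
p-restricted factor λ_3 = (0, 0, 0, 0, 0, 1, 0)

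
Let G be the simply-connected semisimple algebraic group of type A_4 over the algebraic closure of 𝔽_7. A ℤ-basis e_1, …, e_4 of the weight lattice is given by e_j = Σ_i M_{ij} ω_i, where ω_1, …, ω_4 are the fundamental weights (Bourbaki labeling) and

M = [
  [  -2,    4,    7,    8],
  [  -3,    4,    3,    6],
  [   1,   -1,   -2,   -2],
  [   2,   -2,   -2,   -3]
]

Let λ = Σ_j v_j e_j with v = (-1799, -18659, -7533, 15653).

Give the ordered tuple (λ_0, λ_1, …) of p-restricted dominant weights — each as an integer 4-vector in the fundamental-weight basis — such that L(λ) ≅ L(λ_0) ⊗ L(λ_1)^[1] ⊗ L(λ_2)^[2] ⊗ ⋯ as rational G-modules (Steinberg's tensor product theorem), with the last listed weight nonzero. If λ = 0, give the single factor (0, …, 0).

ω-coordinates c = M·v, v = (-1799, -18659, -7533, 15653):
  c_1 = (-2)·(-1799) + (4)·(-18659) + (7)·(-7533) + 8·15653 = 1455
  c_2 = (-3)·(-1799) + (4)·(-18659) + (3)·(-7533) + 6·15653 = 2080
  c_3 = (1)·(-1799) + (-1)·(-18659) + (-2)·(-7533) + (-2)·(15653) = 620
  c_4 = (2)·(-1799) + (-2)·(-18659) + (-2)·(-7533) + (-3)·(15653) = 1827
Base-7 expansion of each c_i:
  c_1 = 1455 = 6·7^0 + 4·7^1 + 1·7^2 + 4·7^3
  c_2 = 2080 = 1·7^0 + 3·7^1 + 0·7^2 + 6·7^3
  c_3 = 620 = 4·7^0 + 4·7^1 + 5·7^2 + 1·7^3
  c_4 = 1827 = 0·7^0 + 2·7^1 + 2·7^2 + 5·7^3
Factor λ_0 = (6, 1, 4, 0)
Factor λ_1 = (4, 3, 4, 2)
Factor λ_2 = (1, 0, 5, 2)
Factor λ_3 = (4, 6, 1, 5)

((6, 1, 4, 0), (4, 3, 4, 2), (1, 0, 5, 2), (4, 6, 1, 5))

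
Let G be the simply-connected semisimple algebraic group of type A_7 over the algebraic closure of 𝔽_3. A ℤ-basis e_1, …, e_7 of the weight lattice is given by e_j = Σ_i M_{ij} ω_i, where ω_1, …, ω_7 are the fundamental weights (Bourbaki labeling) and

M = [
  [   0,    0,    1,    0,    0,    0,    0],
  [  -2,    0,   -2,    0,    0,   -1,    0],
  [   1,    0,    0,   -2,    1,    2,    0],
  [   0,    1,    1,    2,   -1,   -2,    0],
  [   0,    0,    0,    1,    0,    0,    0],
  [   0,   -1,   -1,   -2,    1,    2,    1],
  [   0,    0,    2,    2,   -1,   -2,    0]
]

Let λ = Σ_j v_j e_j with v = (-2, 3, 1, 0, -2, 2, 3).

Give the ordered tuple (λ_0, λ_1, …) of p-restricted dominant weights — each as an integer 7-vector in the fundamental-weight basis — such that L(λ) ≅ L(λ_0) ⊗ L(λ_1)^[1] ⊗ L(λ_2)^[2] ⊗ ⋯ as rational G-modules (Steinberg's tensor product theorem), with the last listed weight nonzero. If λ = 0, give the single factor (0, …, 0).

In the fundamental-weight basis, λ has coordinates c = M·v (v = (-2, 3, 1, 0, -2, 2, 3)):
  c_1 = (0)·(-2) + 0·3 + 1·1 + 0·0 + (0)·(-2) + 0·2 + 0·3 = 1
  c_2 = (-2)·(-2) + 0·3 + (-2)·(1) + 0·0 + (0)·(-2) + (-1)·(2) + 0·3 = 0
  c_3 = (1)·(-2) + 0·3 + 0·1 + (-2)·(0) + (1)·(-2) + 2·2 + 0·3 = 0
  c_4 = (0)·(-2) + 1·3 + 1·1 + 2·0 + (-1)·(-2) + (-2)·(2) + 0·3 = 2
  c_5 = (0)·(-2) + 0·3 + 0·1 + 1·0 + (0)·(-2) + 0·2 + 0·3 = 0
  c_6 = (0)·(-2) + (-1)·(3) + (-1)·(1) + (-2)·(0) + (1)·(-2) + 2·2 + 1·3 = 1
  c_7 = (0)·(-2) + 0·3 + 2·1 + 2·0 + (-1)·(-2) + (-2)·(2) + 0·3 = 0
p = 3; digits c_i = Σ_j d_{ij}·3^j, 0 ≤ d_{ij} < 3:
  c_1 = 1 = 1·3^0
  c_2 = 0
  c_3 = 0
  c_4 = 2 = 2·3^0
  c_5 = 0
  c_6 = 1 = 1·3^0
  c_7 = 0
p-restricted factor λ_0 = (1, 0, 0, 2, 0, 1, 0)

((1, 0, 0, 2, 0, 1, 0),)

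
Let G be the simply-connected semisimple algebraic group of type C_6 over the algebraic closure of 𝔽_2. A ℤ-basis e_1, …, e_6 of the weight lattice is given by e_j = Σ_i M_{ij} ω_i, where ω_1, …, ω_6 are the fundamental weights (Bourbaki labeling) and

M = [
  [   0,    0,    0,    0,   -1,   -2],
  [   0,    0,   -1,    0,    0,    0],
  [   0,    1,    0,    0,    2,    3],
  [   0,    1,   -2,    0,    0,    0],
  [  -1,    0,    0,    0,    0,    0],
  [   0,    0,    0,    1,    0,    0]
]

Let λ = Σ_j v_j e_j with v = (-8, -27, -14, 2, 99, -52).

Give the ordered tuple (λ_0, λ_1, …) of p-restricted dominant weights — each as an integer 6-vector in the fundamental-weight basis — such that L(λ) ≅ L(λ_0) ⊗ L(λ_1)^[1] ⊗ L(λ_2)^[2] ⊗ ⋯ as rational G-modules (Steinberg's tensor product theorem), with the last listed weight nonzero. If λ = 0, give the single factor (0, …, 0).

((1, 0, 1, 1, 0, 0), (0, 1, 1, 0, 0, 1), (1, 1, 1, 0, 0, 0), (0, 1, 1, 0, 1, 0))

In the fundamental-weight basis, λ has coordinates c = M·v (v = (-8, -27, -14, 2, 99, -52)):
  c_1 = (0)·(-8) + (0)·(-27) + (0)·(-14) + (0)·(2) + (-1)·(99) + (-2)·(-52) = 5
  c_2 = (0)·(-8) + (0)·(-27) + (-1)·(-14) + (0)·(2) + (0)·(99) + (0)·(-52) = 14
  c_3 = (0)·(-8) + (1)·(-27) + (0)·(-14) + (0)·(2) + (2)·(99) + (3)·(-52) = 15
  c_4 = (0)·(-8) + (1)·(-27) + (-2)·(-14) + (0)·(2) + (0)·(99) + (0)·(-52) = 1
  c_5 = (-1)·(-8) + (0)·(-27) + (0)·(-14) + (0)·(2) + (0)·(99) + (0)·(-52) = 8
  c_6 = (0)·(-8) + (0)·(-27) + (0)·(-14) + (1)·(2) + (0)·(99) + (0)·(-52) = 2
Writing each c_i in base p = 2:
  c_1 = 5 = 1·2^0 + 0·2^1 + 1·2^2
  c_2 = 14 = 0·2^0 + 1·2^1 + 1·2^2 + 1·2^3
  c_3 = 15 = 1·2^0 + 1·2^1 + 1·2^2 + 1·2^3
  c_4 = 1 = 1·2^0
  c_5 = 8 = 0·2^0 + 0·2^1 + 0·2^2 + 1·2^3
  c_6 = 2 = 0·2^0 + 1·2^1
λ_0 = (1, 0, 1, 1, 0, 0)
λ_1 = (0, 1, 1, 0, 0, 1)
λ_2 = (1, 1, 1, 0, 0, 0)
λ_3 = (0, 1, 1, 0, 1, 0)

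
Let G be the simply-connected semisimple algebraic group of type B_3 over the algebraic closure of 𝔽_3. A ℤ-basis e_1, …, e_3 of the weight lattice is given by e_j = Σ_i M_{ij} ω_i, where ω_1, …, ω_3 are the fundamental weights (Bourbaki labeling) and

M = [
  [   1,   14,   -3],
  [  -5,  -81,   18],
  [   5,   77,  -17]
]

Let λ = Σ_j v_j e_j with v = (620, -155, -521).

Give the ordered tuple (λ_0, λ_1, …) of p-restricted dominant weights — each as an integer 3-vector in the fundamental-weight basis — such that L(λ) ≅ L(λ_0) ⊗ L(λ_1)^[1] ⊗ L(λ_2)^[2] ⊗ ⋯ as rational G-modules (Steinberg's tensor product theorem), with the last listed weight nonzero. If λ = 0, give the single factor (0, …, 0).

((1, 2, 1), (1, 1, 1), (1, 2, 2), (0, 2, 0))

Change of basis e → ω: c = M·v where v = (620, -155, -521):
  c_1 = 1·620 + (14)·(-155) + (-3)·(-521) = 13
  c_2 = (-5)·(620) + (-81)·(-155) + (18)·(-521) = 77
  c_3 = 5·620 + (77)·(-155) + (-17)·(-521) = 22
Expand coordinatewise in base 3:
  c_1 = 13 = 1·3^0 + 1·3^1 + 1·3^2
  c_2 = 77 = 2·3^0 + 1·3^1 + 2·3^2 + 2·3^3
  c_3 = 22 = 1·3^0 + 1·3^1 + 2·3^2
Factor λ_0 = (1, 2, 1)
Factor λ_1 = (1, 1, 1)
Factor λ_2 = (1, 2, 2)
Factor λ_3 = (0, 2, 0)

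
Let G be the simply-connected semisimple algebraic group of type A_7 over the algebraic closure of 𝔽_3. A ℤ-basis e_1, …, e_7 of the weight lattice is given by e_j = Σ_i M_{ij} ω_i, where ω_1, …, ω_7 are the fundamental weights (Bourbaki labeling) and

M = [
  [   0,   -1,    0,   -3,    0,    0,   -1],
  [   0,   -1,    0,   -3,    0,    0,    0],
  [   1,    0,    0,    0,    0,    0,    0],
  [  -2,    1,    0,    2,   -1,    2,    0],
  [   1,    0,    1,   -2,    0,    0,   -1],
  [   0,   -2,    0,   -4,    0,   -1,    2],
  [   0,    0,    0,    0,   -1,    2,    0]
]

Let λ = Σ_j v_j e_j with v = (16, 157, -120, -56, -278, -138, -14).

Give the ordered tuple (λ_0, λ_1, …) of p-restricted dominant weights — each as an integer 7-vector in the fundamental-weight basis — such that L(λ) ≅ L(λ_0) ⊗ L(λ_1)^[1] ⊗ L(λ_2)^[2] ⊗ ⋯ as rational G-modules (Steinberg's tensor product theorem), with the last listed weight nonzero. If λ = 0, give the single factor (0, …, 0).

In the fundamental-weight basis, λ has coordinates c = M·v (v = (16, 157, -120, -56, -278, -138, -14)):
  c_1 = (0)·(16) + (-1)·(157) + (0)·(-120) + (-3)·(-56) + (0)·(-278) + (0)·(-138) + (-1)·(-14) = 25
  c_2 = (0)·(16) + (-1)·(157) + (0)·(-120) + (-3)·(-56) + (0)·(-278) + (0)·(-138) + (0)·(-14) = 11
  c_3 = (1)·(16) + (0)·(157) + (0)·(-120) + (0)·(-56) + (0)·(-278) + (0)·(-138) + (0)·(-14) = 16
  c_4 = (-2)·(16) + (1)·(157) + (0)·(-120) + (2)·(-56) + (-1)·(-278) + (2)·(-138) + (0)·(-14) = 15
  c_5 = (1)·(16) + (0)·(157) + (1)·(-120) + (-2)·(-56) + (0)·(-278) + (0)·(-138) + (-1)·(-14) = 22
  c_6 = (0)·(16) + (-2)·(157) + (0)·(-120) + (-4)·(-56) + (0)·(-278) + (-1)·(-138) + (2)·(-14) = 20
  c_7 = (0)·(16) + (0)·(157) + (0)·(-120) + (0)·(-56) + (-1)·(-278) + (2)·(-138) + (0)·(-14) = 2
Writing each c_i in base p = 3:
  c_1 = 25 = 1·3^0 + 2·3^1 + 2·3^2
  c_2 = 11 = 2·3^0 + 0·3^1 + 1·3^2
  c_3 = 16 = 1·3^0 + 2·3^1 + 1·3^2
  c_4 = 15 = 0·3^0 + 2·3^1 + 1·3^2
  c_5 = 22 = 1·3^0 + 1·3^1 + 2·3^2
  c_6 = 20 = 2·3^0 + 0·3^1 + 2·3^2
  c_7 = 2 = 2·3^0
Factor λ_0 = (1, 2, 1, 0, 1, 2, 2)
Factor λ_1 = (2, 0, 2, 2, 1, 0, 0)
Factor λ_2 = (2, 1, 1, 1, 2, 2, 0)

((1, 2, 1, 0, 1, 2, 2), (2, 0, 2, 2, 1, 0, 0), (2, 1, 1, 1, 2, 2, 0))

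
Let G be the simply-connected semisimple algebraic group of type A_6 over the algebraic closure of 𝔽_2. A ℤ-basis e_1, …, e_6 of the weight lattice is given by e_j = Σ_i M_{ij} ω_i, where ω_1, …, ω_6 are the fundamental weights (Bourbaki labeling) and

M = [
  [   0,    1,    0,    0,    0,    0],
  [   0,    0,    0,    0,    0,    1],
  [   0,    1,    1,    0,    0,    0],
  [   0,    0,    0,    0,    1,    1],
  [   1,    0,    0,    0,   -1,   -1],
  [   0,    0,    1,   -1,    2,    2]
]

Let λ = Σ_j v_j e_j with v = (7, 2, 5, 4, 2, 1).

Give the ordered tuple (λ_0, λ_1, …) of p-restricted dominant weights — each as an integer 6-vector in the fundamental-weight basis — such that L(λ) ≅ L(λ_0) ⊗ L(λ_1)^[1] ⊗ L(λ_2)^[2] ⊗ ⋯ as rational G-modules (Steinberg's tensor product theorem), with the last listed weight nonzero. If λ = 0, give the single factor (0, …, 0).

((0, 1, 1, 1, 0, 1), (1, 0, 1, 1, 0, 1), (0, 0, 1, 0, 1, 1))

Compute c_i = Σ_j M_{ij} v_j with v = (7, 2, 5, 4, 2, 1):
  c_1 = 0·7 + 1·2 + 0·5 + 0·4 + 0·2 + 0·1 = 2
  c_2 = 0·7 + 0·2 + 0·5 + 0·4 + 0·2 + 1·1 = 1
  c_3 = 0·7 + 1·2 + 1·5 + 0·4 + 0·2 + 0·1 = 7
  c_4 = 0·7 + 0·2 + 0·5 + 0·4 + 1·2 + 1·1 = 3
  c_5 = 1·7 + 0·2 + 0·5 + 0·4 + (-1)·(2) + (-1)·(1) = 4
  c_6 = 0·7 + 0·2 + 1·5 + (-1)·(4) + 2·2 + 2·1 = 7
Base-2 expansion of each c_i:
  c_1 = 2 = 0·2^0 + 1·2^1
  c_2 = 1 = 1·2^0
  c_3 = 7 = 1·2^0 + 1·2^1 + 1·2^2
  c_4 = 3 = 1·2^0 + 1·2^1
  c_5 = 4 = 0·2^0 + 0·2^1 + 1·2^2
  c_6 = 7 = 1·2^0 + 1·2^1 + 1·2^2
Factor λ_0 = (0, 1, 1, 1, 0, 1)
Factor λ_1 = (1, 0, 1, 1, 0, 1)
Factor λ_2 = (0, 0, 1, 0, 1, 1)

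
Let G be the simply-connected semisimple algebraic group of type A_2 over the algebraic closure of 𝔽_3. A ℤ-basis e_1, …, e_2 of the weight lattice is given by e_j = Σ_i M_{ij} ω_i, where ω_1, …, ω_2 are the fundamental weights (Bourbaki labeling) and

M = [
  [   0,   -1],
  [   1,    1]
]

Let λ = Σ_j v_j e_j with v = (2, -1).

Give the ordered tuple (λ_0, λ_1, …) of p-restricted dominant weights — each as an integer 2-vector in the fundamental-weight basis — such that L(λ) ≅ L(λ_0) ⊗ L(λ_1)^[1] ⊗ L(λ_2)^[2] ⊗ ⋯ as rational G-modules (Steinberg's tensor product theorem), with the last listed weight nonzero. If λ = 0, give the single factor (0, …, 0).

((1, 1),)

Change of basis e → ω: c = M·v where v = (2, -1):
  c_1 = 0·2 + (-1)·(-1) = 1
  c_2 = 1·2 + (1)·(-1) = 1
p = 3; digits c_i = Σ_j d_{ij}·3^j, 0 ≤ d_{ij} < 3:
  c_1 = 1 = 1·3^0
  c_2 = 1 = 1·3^0
p-restricted factor λ_0 = (1, 1)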